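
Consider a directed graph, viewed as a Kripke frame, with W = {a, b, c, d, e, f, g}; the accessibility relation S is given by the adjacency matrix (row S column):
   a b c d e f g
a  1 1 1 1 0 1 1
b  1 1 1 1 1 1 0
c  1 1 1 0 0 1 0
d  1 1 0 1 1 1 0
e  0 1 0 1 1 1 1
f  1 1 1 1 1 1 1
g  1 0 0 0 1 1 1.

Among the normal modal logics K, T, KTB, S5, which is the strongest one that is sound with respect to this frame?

KTB

Reflexive (axiom T): yes — every world is S-related to itself.
Symmetric (axiom B): yes — every pair in S has its reverse in S.
Euclidean (axiom 5): no — a S b and a S g, but not b S g.
So F validates K, T, KTB; S5 would additionally require S to be Euclidean. The strongest is KTB.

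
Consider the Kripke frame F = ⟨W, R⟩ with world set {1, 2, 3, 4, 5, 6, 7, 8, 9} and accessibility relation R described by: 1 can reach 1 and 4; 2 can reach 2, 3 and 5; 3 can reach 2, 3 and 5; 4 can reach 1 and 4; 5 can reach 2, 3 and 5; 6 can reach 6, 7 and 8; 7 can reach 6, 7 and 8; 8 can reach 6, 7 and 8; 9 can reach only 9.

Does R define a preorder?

Yes

Reflexive: yes — every world is R-related to itself.
Transitive: yes — every two-step R-path is closed by a direct edge.
So R is a preorder.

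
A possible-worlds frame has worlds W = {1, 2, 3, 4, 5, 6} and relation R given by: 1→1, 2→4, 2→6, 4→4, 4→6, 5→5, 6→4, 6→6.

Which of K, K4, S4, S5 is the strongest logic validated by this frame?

K4

Transitive (axiom 4): yes — every two-step R-path is closed by a direct edge.
Reflexive (axiom T): no — 2 is not related to itself.
Euclidean (axiom 5): yes — any two successors of a common world are R-related.
So F validates K, K4; S4 would additionally require R to be reflexive. The strongest is K4.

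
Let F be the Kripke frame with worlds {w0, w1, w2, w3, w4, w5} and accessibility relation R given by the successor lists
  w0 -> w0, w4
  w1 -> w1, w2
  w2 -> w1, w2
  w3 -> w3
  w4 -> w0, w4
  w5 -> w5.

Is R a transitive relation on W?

Transitive: yes — every two-step R-path is closed by a direct edge.

Yes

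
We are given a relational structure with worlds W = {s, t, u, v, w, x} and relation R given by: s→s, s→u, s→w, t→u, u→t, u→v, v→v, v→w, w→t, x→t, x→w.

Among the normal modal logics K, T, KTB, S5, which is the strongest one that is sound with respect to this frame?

Reflexive (axiom T): no — t is not related to itself.
Symmetric (axiom B): no — s R u but not u R s.
Euclidean (axiom 5): no — s R u and s R w, but not u R w.
So F validates K; T would additionally require R to be reflexive. The strongest is K.

K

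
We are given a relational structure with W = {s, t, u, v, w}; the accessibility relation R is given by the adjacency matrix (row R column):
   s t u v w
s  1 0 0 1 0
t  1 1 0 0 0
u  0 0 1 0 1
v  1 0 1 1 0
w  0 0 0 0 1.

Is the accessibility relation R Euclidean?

Euclidean: no — v R s and v R u, but not s R u.

No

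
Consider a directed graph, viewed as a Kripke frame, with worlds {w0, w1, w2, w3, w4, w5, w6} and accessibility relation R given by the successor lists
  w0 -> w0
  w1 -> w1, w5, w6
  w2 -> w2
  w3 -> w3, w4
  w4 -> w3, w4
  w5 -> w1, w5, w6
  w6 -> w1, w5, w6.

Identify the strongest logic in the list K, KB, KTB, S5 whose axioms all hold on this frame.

S5

Symmetric (axiom B): yes — every pair in R has its reverse in R.
Reflexive (axiom T): yes — every world is R-related to itself.
Euclidean (axiom 5): yes — any two successors of a common world are R-related.
So F validates K, KB, KTB, S5. The strongest is S5.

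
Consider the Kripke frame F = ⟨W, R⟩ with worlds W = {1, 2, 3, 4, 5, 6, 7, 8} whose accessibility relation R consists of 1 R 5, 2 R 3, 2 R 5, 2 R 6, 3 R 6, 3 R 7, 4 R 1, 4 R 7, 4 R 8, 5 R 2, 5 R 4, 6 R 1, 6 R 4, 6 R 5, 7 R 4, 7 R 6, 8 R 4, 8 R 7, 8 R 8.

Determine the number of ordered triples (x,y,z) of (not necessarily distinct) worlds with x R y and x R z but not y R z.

34

Enumerating: (1,5,5), (2,3,3), (2,3,5), (2,5,3), (2,5,5), (2,5,6), (2,6,3), (2,6,6), (3,6,6), (3,6,7), (3,7,7), (4,1,1), … and 22 more.
Total: 34.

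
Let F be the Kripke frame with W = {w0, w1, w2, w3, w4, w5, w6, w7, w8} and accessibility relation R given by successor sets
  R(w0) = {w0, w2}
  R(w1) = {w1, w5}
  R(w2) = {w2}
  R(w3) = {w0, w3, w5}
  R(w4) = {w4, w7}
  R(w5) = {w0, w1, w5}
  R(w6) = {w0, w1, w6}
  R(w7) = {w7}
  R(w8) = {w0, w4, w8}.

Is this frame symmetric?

No

Symmetric: no — w0 R w2 but not w2 R w0.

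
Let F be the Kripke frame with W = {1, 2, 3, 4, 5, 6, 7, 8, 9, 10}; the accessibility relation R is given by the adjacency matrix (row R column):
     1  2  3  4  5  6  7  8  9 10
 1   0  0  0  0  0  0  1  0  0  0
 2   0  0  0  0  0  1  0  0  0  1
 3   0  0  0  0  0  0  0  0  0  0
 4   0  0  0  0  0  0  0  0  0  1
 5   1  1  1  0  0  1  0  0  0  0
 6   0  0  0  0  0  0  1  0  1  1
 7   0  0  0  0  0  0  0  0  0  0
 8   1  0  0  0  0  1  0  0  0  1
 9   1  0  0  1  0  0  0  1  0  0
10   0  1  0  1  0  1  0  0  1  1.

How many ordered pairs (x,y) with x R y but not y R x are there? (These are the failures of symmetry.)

15

Enumerating: (1,7), (10,9), (2,6), (5,1), (5,2), (5,3), (5,6), (6,7), (6,9), (8,1), (8,10), (8,6), (9,1), (9,4), (9,8).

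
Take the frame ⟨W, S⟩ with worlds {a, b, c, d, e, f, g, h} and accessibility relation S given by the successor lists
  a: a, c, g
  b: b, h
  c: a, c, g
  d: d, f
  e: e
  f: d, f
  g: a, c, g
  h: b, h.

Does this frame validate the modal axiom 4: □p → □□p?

Yes

By correspondence theory, 4 is valid on a frame iff S is transitive.
Transitive: yes — every two-step S-path is closed by a direct edge.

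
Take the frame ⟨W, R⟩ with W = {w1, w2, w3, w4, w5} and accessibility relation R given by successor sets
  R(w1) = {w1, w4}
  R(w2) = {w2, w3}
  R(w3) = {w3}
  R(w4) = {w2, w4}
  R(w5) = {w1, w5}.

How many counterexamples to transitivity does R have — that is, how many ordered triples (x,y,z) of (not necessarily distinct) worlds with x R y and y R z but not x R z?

Enumerating: (w1,w4,w2), (w4,w2,w3), (w5,w1,w4).

3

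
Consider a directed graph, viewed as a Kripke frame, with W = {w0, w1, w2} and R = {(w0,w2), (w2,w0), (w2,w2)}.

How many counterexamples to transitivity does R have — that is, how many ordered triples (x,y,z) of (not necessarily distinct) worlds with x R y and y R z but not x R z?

Enumerating: (w0,w2,w0).

1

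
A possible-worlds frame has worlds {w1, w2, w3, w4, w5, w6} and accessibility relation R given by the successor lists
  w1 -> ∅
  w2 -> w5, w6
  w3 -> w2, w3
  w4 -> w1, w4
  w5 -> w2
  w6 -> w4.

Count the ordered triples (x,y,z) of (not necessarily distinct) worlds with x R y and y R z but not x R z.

Enumerating: (w2,w5,w2), (w2,w6,w4), (w3,w2,w5), (w3,w2,w6), (w5,w2,w5), (w5,w2,w6), (w6,w4,w1).

7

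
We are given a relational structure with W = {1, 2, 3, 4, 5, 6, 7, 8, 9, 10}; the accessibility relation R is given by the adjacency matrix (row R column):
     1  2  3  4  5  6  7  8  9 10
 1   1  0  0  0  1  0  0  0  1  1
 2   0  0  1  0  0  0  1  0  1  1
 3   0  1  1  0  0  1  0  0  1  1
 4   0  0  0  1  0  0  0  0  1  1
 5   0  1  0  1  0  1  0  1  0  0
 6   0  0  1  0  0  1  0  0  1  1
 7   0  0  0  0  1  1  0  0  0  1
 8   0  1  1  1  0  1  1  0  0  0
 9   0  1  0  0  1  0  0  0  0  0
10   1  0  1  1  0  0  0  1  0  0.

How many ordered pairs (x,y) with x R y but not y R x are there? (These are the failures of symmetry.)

22

Enumerating: (1,5), (1,9), (10,8), (2,10), (2,7), (3,9), (4,9), (5,2), (5,4), (5,6), (5,8), (6,10), … and 10 more.
Total: 22.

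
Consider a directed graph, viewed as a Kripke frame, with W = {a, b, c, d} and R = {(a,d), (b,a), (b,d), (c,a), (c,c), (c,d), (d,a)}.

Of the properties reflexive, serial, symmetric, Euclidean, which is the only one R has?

serial

Reflexive: no — a is not related to itself.
Serial: yes — every world has a successor (e.g. a R d).
Symmetric: no — b R a but not a R b.
Euclidean: no — a R d and a R d, but not d R d.
Only serial holds.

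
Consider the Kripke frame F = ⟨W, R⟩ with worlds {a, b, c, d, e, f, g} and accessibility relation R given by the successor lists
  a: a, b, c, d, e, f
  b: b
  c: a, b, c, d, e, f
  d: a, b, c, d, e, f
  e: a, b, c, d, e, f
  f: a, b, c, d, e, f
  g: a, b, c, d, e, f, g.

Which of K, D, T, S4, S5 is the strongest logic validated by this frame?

Serial (axiom D): yes — every world has a successor (e.g. a R a).
Reflexive (axiom T): yes — every world is R-related to itself.
Transitive (axiom 4): yes — every two-step R-path is closed by a direct edge.
Euclidean (axiom 5): no — a R b and a R c, but not b R c.
So F validates K, D, T, S4; S5 would additionally require R to be Euclidean. The strongest is S4.

S4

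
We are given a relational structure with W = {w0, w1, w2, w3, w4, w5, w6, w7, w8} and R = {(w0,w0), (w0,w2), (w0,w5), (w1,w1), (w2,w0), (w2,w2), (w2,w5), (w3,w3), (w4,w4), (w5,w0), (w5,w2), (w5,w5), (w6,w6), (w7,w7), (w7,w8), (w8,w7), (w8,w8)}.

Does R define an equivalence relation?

Yes

Reflexive: yes — every world is R-related to itself.
Symmetric: yes — every pair in R has its reverse in R.
Transitive: yes — every two-step R-path is closed by a direct edge.
So R is an equivalence relation.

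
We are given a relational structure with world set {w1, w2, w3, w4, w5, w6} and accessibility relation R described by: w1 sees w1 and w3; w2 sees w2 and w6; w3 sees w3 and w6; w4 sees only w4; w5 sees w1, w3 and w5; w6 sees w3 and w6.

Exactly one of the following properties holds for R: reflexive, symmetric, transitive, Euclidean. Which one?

Reflexive: yes — every world is R-related to itself.
Symmetric: no — w1 R w3 but not w3 R w1.
Transitive: no — w1 R w3 and w3 R w6, but not w1 R w6.
Euclidean: no — w5 R w3 and w5 R w1, but not w3 R w1.
Only reflexive holds.

reflexive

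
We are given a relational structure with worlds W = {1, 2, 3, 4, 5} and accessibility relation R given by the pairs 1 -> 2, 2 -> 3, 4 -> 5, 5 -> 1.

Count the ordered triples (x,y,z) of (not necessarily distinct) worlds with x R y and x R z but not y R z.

Enumerating: (1,2,2), (2,3,3), (4,5,5), (5,1,1).

4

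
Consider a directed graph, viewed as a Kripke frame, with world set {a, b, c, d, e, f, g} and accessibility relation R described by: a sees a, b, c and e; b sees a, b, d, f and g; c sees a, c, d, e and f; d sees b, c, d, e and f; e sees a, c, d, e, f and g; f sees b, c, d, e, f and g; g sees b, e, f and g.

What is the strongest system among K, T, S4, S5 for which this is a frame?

T

Reflexive (axiom T): yes — every world is R-related to itself.
Transitive (axiom 4): no — a R b and b R d, but not a R d.
Euclidean (axiom 5): no — a R b and a R c, but not b R c.
So F validates K, T; S4 would additionally require R to be transitive. The strongest is T.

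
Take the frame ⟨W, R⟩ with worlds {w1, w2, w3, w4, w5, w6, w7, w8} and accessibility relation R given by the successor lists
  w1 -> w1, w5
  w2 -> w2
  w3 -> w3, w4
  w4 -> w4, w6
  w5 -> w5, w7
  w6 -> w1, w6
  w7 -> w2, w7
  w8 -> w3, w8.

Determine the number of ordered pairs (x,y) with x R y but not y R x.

Enumerating: (w1,w5), (w3,w4), (w4,w6), (w5,w7), (w6,w1), (w7,w2), (w8,w3).

7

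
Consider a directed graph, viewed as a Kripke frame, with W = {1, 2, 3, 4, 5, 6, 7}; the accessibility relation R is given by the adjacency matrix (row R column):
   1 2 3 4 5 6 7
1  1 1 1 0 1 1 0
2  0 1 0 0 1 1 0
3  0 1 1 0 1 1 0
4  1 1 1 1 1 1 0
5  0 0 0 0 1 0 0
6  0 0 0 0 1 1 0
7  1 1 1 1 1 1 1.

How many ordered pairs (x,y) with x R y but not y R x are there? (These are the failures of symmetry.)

21

Enumerating: (1,2), (1,3), (1,5), (1,6), (2,5), (2,6), (3,2), (3,5), (3,6), (4,1), (4,2), (4,3), … and 9 more.
Total: 21.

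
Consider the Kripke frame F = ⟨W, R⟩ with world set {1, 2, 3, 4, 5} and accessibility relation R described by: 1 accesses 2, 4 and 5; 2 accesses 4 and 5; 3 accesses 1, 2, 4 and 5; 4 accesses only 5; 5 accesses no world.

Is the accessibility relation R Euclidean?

Euclidean: no — 1 R 4 and 1 R 2, but not 4 R 2.

No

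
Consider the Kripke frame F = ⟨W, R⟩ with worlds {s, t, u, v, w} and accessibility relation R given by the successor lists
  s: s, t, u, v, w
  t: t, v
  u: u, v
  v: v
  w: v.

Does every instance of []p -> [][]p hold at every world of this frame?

Yes

By correspondence theory, 4 is valid on a frame iff R is transitive.
Transitive: yes — every two-step R-path is closed by a direct edge.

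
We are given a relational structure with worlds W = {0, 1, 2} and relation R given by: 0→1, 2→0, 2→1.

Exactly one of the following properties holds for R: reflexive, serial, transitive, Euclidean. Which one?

Reflexive: no — 0 is not related to itself.
Serial: no — 1 has no R-successor.
Transitive: yes — every two-step R-path is closed by a direct edge.
Euclidean: no — 2 R 1 and 2 R 0, but not 1 R 0.
Only transitive holds.

transitive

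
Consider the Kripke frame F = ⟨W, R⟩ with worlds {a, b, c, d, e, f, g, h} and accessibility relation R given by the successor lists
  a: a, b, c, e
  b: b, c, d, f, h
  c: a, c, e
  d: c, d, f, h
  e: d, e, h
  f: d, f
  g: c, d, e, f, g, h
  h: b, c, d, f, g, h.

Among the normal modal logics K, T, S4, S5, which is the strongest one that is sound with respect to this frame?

Reflexive (axiom T): yes — every world is R-related to itself.
Transitive (axiom 4): no — a R b and b R d, but not a R d.
Euclidean (axiom 5): no — a R b and a R e, but not b R e.
So F validates K, T; S4 would additionally require R to be transitive. The strongest is T.

T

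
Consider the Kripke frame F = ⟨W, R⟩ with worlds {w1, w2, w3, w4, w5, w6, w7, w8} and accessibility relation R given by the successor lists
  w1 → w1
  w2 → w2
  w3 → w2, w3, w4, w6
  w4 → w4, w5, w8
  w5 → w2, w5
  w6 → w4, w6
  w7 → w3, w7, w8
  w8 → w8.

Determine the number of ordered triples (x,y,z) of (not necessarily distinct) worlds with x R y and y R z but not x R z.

8

Enumerating: (w3,w4,w5), (w3,w4,w8), (w4,w5,w2), (w6,w4,w5), (w6,w4,w8), (w7,w3,w2), (w7,w3,w4), (w7,w3,w6).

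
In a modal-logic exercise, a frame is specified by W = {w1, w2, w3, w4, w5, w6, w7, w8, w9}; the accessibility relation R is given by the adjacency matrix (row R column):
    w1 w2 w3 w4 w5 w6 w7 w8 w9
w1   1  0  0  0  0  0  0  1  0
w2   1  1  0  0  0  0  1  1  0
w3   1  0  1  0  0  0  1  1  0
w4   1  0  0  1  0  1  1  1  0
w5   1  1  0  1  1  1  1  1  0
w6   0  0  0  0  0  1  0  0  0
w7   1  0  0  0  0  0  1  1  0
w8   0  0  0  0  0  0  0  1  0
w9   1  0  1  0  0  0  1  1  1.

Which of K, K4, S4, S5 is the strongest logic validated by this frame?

S4

Transitive (axiom 4): yes — every two-step R-path is closed by a direct edge.
Reflexive (axiom T): yes — every world is R-related to itself.
Euclidean (axiom 5): no — w2 R w1 and w2 R w7, but not w1 R w7.
So F validates K, K4, S4; S5 would additionally require R to be Euclidean. The strongest is S4.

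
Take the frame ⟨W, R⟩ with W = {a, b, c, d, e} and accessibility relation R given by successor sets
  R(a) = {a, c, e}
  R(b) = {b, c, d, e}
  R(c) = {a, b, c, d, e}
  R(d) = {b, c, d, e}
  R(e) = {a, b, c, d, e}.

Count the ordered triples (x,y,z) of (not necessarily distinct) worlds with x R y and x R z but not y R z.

8

Enumerating: (c,a,b), (c,a,d), (c,b,a), (c,d,a), (e,a,b), (e,a,d), (e,b,a), (e,d,a).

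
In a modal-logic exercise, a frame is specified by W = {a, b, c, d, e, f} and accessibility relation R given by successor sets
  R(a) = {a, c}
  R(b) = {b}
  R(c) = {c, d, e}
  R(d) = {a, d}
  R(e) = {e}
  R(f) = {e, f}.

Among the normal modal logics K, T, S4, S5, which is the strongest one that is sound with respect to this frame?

Reflexive (axiom T): yes — every world is R-related to itself.
Transitive (axiom 4): no — a R c and c R d, but not a R d.
Euclidean (axiom 5): no — c R d and c R e, but not d R e.
So F validates K, T; S4 would additionally require R to be transitive. The strongest is T.

T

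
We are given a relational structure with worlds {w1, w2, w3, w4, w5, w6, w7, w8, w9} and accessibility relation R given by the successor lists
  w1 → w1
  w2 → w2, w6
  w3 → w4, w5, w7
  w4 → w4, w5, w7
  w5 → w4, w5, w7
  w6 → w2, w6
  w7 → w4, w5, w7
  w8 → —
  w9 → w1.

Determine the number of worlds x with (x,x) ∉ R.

3

Enumerating: w3, w8, w9.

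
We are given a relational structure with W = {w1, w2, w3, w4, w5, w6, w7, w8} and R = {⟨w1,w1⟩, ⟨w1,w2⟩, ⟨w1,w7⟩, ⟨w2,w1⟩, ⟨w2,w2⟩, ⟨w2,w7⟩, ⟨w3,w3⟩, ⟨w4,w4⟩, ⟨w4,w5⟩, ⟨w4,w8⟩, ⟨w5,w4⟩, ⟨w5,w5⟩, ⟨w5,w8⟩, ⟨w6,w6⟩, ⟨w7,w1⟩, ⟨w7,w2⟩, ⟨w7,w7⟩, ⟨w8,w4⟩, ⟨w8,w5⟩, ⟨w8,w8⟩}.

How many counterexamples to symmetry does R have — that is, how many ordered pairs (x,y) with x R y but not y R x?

R is symmetric; there are no such tuples.

0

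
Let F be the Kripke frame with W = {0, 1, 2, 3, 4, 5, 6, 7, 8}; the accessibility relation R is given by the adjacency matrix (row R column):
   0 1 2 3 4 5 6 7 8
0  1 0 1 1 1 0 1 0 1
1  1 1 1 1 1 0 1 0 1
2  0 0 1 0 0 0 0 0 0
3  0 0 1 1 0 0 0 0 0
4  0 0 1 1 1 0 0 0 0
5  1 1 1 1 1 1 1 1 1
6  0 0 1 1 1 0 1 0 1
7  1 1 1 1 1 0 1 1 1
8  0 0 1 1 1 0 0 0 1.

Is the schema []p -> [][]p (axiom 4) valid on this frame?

Yes

The schema 4 characterises exactly the transitive frames.
Transitive: yes — every two-step R-path is closed by a direct edge.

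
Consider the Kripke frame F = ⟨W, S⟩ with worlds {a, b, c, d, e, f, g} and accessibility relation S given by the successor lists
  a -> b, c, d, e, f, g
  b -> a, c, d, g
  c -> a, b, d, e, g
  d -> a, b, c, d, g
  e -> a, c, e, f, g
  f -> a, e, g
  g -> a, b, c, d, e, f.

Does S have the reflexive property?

Reflexive: no — a is not related to itself.

No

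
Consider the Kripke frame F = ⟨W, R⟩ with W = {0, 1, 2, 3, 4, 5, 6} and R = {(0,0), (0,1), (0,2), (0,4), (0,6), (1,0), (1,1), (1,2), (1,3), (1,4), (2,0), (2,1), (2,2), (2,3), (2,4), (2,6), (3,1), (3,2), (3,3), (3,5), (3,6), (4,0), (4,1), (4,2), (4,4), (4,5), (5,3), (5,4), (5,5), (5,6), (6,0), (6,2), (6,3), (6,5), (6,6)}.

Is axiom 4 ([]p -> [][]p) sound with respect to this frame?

No

The schema 4 characterises exactly the transitive frames.
Transitive: no — 0 R 1 and 1 R 3, but not 0 R 3.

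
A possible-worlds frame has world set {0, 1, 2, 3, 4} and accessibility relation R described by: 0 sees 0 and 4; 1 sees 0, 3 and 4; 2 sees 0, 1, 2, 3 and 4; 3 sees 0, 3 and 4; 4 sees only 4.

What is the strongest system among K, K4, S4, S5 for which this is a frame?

Transitive (axiom 4): yes — every two-step R-path is closed by a direct edge.
Reflexive (axiom T): no — 1 is not related to itself.
Euclidean (axiom 5): no — 1 R 0 and 1 R 3, but not 0 R 3.
So F validates K, K4; S4 would additionally require R to be reflexive. The strongest is K4.

K4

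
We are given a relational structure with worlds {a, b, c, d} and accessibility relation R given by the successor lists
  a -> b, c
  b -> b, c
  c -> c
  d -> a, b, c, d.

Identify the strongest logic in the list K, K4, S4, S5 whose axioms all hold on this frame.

Transitive (axiom 4): yes — every two-step R-path is closed by a direct edge.
Reflexive (axiom T): no — a is not related to itself.
Euclidean (axiom 5): no — a R c and a R b, but not c R b.
So F validates K, K4; S4 would additionally require R to be reflexive. The strongest is K4.

K4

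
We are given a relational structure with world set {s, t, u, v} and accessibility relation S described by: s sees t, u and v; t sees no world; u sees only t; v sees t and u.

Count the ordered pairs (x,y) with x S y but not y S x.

Enumerating: (s,t), (s,u), (s,v), (u,t), (v,t), (v,u).

6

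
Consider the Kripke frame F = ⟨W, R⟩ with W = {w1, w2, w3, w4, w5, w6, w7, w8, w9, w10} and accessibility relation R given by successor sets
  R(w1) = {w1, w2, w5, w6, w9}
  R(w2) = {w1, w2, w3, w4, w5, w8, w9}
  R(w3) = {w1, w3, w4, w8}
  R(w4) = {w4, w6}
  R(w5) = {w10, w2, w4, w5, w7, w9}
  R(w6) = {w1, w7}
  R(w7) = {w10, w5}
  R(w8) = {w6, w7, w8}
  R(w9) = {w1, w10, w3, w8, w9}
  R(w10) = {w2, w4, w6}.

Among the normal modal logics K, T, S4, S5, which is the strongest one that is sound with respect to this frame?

Reflexive (axiom T): no — w6 is not related to itself.
Transitive (axiom 4): no — w1 R w2 and w2 R w3, but not w1 R w3.
Euclidean (axiom 5): no — w1 R w2 and w1 R w6, but not w2 R w6.
So F validates K; T would additionally require R to be reflexive. The strongest is K.

K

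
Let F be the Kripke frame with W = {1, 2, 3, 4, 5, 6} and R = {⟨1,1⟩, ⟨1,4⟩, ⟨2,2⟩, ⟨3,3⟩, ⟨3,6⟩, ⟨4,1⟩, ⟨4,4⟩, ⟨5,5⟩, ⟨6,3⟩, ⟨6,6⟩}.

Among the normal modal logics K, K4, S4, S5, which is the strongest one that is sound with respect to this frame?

Transitive (axiom 4): yes — every two-step R-path is closed by a direct edge.
Reflexive (axiom T): yes — every world is R-related to itself.
Euclidean (axiom 5): yes — any two successors of a common world are R-related.
So F validates K, K4, S4, S5. The strongest is S5.

S5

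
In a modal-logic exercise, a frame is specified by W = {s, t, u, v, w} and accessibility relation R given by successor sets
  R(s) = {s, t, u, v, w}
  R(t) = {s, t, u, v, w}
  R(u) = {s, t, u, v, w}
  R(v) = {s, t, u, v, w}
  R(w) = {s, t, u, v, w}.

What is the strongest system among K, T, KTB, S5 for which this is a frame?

S5

Reflexive (axiom T): yes — every world is R-related to itself.
Symmetric (axiom B): yes — every pair in R has its reverse in R.
Euclidean (axiom 5): yes — any two successors of a common world are R-related.
So F validates K, T, KTB, S5. The strongest is S5.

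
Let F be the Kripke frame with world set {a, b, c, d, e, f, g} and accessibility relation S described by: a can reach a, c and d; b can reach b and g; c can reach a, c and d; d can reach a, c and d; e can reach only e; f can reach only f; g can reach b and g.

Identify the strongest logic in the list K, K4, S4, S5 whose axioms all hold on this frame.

S5

Transitive (axiom 4): yes — every two-step S-path is closed by a direct edge.
Reflexive (axiom T): yes — every world is S-related to itself.
Euclidean (axiom 5): yes — any two successors of a common world are S-related.
So F validates K, K4, S4, S5. The strongest is S5.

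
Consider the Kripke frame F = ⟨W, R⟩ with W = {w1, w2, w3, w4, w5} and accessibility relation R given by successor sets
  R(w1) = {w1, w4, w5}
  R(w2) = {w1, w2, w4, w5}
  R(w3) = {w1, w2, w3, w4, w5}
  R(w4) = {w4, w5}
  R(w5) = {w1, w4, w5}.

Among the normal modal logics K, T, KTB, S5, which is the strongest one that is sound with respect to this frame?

Reflexive (axiom T): yes — every world is R-related to itself.
Symmetric (axiom B): no — w1 R w4 but not w4 R w1.
Euclidean (axiom 5): no — w2 R w4 and w2 R w1, but not w4 R w1.
So F validates K, T; KTB would additionally require R to be symmetric. The strongest is T.

T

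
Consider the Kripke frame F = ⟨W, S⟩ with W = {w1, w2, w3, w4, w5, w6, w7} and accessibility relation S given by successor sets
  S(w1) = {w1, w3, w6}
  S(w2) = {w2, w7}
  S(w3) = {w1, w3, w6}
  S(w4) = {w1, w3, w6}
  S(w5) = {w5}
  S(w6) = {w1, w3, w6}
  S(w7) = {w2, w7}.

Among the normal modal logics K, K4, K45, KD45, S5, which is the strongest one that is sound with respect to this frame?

Transitive (axiom 4): yes — every two-step S-path is closed by a direct edge.
Euclidean (axiom 5): yes — any two successors of a common world are S-related.
Serial (axiom D): yes — every world has a successor (e.g. w1 S w1).
Reflexive (axiom T): no — w4 is not related to itself.
So F validates K, K4, K45, KD45; S5 would additionally require S to be reflexive. The strongest is KD45.

KD45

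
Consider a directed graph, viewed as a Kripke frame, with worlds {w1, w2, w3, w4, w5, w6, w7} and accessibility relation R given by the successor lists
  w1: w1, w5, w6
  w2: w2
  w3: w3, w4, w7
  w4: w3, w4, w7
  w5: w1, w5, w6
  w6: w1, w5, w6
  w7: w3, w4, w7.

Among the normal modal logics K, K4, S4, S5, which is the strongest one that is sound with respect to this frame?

S5

Transitive (axiom 4): yes — every two-step R-path is closed by a direct edge.
Reflexive (axiom T): yes — every world is R-related to itself.
Euclidean (axiom 5): yes — any two successors of a common world are R-related.
So F validates K, K4, S4, S5. The strongest is S5.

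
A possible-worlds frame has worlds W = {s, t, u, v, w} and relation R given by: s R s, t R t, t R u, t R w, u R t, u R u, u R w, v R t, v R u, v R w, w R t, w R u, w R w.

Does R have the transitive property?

Yes

Transitive: yes — every two-step R-path is closed by a direct edge.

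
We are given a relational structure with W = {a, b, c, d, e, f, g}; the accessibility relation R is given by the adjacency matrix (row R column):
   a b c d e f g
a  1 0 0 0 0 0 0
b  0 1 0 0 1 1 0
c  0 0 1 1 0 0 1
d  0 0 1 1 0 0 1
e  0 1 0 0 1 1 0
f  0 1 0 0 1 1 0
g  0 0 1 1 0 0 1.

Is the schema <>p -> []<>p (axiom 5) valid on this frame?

Axiom 5 corresponds to the accessibility relation being Euclidean.
Euclidean: yes — any two successors of a common world are R-related.

Yes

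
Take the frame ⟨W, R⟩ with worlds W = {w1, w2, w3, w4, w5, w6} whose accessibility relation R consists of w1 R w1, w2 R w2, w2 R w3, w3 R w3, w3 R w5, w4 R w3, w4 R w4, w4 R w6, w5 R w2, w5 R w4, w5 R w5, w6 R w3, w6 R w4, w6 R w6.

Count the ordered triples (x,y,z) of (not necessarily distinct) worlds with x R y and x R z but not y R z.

10

Enumerating: (w2,w3,w2), (w3,w5,w3), (w4,w3,w4), (w4,w3,w6), (w5,w2,w4), (w5,w2,w5), (w5,w4,w2), (w5,w4,w5), (w6,w3,w4), (w6,w3,w6).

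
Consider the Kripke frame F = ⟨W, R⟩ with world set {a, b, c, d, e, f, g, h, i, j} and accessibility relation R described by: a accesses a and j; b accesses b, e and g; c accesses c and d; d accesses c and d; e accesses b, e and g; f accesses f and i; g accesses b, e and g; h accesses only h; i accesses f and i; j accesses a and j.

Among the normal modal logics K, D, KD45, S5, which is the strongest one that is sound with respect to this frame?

S5

Serial (axiom D): yes — every world has a successor (e.g. a R a).
Euclidean (axiom 5): yes — any two successors of a common world are R-related.
Transitive (axiom 4): yes — every two-step R-path is closed by a direct edge.
Reflexive (axiom T): yes — every world is R-related to itself.
So F validates K, D, KD45, S5. The strongest is S5.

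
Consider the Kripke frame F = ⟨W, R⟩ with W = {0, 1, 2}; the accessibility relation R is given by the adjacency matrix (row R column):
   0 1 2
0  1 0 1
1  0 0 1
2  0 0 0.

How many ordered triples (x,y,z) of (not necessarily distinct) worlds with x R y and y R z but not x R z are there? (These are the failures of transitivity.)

R is transitive; there are no such tuples.

0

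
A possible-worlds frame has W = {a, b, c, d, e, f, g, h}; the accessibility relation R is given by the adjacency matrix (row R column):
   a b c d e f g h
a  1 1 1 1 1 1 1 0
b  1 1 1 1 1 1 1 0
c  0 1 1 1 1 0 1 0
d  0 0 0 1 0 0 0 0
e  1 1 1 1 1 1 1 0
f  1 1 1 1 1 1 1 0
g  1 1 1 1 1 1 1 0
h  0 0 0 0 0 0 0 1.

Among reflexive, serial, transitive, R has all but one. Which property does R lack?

Reflexive: yes — every world is R-related to itself.
Serial: yes — every world has a successor (e.g. a R a).
Transitive: no — c R b and b R a, but not c R a.
Only transitive fails.

transitive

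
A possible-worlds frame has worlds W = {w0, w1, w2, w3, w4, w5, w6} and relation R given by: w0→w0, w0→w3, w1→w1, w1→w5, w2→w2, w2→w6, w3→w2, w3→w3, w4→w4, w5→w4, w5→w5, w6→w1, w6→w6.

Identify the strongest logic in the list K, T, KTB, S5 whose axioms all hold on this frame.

T

Reflexive (axiom T): yes — every world is R-related to itself.
Symmetric (axiom B): no — w0 R w3 but not w3 R w0.
Euclidean (axiom 5): no — w0 R w3 and w0 R w0, but not w3 R w0.
So F validates K, T; KTB would additionally require R to be symmetric. The strongest is T.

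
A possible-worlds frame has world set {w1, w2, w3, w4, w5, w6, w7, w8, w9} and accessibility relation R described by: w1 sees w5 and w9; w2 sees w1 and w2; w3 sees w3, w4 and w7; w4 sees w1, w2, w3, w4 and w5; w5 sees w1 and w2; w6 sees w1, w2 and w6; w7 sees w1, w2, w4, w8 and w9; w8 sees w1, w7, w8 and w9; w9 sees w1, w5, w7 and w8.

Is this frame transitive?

No

Transitive: no — w1 R w5 and w5 R w2, but not w1 R w2.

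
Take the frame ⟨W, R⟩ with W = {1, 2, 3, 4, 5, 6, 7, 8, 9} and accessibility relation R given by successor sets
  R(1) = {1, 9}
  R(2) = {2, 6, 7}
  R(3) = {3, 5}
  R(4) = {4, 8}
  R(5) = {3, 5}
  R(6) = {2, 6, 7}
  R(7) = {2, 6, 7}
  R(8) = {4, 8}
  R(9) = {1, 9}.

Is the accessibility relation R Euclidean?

Euclidean: yes — any two successors of a common world are R-related.

Yes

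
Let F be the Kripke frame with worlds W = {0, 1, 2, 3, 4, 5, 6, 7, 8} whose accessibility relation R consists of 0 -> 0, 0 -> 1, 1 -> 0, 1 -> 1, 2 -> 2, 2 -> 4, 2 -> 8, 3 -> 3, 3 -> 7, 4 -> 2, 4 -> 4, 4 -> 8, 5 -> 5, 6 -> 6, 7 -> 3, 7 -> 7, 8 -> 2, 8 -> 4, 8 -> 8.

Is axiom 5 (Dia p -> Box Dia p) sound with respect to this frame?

Axiom 5 corresponds to the accessibility relation being Euclidean.
Euclidean: yes — any two successors of a common world are R-related.

Yes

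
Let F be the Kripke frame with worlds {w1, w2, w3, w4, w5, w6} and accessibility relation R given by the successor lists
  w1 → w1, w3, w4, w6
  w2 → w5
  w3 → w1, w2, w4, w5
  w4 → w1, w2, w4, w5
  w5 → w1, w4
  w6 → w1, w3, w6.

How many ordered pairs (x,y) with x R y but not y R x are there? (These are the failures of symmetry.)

7

Enumerating: (w2,w5), (w3,w2), (w3,w4), (w3,w5), (w4,w2), (w5,w1), (w6,w3).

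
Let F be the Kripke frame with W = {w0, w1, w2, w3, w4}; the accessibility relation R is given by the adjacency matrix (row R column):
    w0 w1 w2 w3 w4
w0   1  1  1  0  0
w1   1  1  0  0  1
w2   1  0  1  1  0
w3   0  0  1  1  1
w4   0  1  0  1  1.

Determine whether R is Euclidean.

Euclidean: no — w0 R w1 and w0 R w2, but not w1 R w2.

No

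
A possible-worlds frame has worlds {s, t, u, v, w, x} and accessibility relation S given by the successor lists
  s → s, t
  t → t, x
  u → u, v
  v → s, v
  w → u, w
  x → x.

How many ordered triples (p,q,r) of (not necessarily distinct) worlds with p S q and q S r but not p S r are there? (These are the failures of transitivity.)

Enumerating: (s,t,x), (u,v,s), (v,s,t), (w,u,v).

4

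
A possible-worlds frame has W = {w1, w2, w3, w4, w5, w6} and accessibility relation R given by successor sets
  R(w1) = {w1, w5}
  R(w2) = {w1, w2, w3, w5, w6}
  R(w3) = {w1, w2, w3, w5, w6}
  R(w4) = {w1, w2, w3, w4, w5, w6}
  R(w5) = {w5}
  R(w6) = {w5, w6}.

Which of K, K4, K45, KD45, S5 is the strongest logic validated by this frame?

K4

Transitive (axiom 4): yes — every two-step R-path is closed by a direct edge.
Euclidean (axiom 5): no — w2 R w1 and w2 R w3, but not w1 R w3.
Serial (axiom D): yes — every world has a successor (e.g. w1 R w1).
Reflexive (axiom T): yes — every world is R-related to itself.
So F validates K, K4; K45 would additionally require R to be Euclidean. The strongest is K4.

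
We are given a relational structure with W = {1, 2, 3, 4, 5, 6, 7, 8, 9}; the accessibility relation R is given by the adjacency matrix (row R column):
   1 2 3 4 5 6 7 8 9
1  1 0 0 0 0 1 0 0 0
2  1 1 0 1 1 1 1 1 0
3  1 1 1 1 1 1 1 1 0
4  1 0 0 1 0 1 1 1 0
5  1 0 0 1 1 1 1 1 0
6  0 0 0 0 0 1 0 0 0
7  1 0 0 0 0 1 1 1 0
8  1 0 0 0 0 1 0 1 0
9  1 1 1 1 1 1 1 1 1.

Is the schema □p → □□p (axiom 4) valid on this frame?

Axiom 4 corresponds to the accessibility relation being transitive.
Transitive: yes — every two-step R-path is closed by a direct edge.

Yes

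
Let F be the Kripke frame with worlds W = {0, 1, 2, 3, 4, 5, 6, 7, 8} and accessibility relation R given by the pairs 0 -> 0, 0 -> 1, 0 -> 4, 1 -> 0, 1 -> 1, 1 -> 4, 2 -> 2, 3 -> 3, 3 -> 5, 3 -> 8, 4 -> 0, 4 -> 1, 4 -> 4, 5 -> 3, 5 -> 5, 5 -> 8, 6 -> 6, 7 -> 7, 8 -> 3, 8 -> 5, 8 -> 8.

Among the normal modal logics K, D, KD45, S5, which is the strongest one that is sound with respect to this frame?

Serial (axiom D): yes — every world has a successor (e.g. 0 R 0).
Euclidean (axiom 5): yes — any two successors of a common world are R-related.
Transitive (axiom 4): yes — every two-step R-path is closed by a direct edge.
Reflexive (axiom T): yes — every world is R-related to itself.
So F validates K, D, KD45, S5. The strongest is S5.

S5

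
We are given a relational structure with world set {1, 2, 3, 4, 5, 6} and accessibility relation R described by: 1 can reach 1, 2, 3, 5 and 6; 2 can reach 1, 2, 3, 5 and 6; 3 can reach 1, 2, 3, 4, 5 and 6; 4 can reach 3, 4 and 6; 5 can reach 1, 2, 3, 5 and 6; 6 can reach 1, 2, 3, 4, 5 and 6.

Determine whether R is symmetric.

Symmetric: yes — every pair in R has its reverse in R.

Yes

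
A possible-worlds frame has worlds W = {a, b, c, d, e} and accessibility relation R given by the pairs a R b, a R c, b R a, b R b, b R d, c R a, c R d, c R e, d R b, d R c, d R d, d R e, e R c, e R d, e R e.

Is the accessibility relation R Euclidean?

Euclidean: no — a R b and a R c, but not b R c.

No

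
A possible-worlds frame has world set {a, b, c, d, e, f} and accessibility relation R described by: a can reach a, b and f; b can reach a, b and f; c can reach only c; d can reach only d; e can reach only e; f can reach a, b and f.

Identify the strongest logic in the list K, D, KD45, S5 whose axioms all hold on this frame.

S5

Serial (axiom D): yes — every world has a successor (e.g. a R a).
Euclidean (axiom 5): yes — any two successors of a common world are R-related.
Transitive (axiom 4): yes — every two-step R-path is closed by a direct edge.
Reflexive (axiom T): yes — every world is R-related to itself.
So F validates K, D, KD45, S5. The strongest is S5.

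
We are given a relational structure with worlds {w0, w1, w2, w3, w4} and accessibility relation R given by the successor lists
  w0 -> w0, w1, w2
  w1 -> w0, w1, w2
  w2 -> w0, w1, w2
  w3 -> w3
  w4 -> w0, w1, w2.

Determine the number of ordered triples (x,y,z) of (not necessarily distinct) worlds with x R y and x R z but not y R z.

R is Euclidean; there are no such tuples.

0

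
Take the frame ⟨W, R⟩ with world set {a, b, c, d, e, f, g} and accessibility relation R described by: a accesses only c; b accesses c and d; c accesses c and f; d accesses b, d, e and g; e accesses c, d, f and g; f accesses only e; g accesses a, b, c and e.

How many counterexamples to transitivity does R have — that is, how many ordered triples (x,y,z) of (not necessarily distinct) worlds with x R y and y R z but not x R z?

Enumerating: (a,c,f), (b,c,f), (b,d,b), (b,d,e), (b,d,g), (c,f,e), (d,b,c), (d,e,c), (d,e,f), (d,g,a), (d,g,c), (e,d,b), … and 14 more.
Total: 26.

26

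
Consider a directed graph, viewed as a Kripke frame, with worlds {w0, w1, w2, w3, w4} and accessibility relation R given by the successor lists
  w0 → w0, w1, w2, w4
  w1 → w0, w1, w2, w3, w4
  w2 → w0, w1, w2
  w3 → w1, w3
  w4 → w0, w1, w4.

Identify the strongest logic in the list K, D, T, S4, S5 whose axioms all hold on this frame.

Serial (axiom D): yes — every world has a successor (e.g. w0 R w0).
Reflexive (axiom T): yes — every world is R-related to itself.
Transitive (axiom 4): no — w0 R w1 and w1 R w3, but not w0 R w3.
Euclidean (axiom 5): no — w0 R w2 and w0 R w4, but not w2 R w4.
So F validates K, D, T; S4 would additionally require R to be transitive. The strongest is T.

T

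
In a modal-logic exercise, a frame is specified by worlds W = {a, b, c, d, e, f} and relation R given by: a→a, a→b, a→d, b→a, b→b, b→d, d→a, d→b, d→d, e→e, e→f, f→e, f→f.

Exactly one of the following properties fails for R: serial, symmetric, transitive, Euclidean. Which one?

serial

Serial: no — c has no R-successor.
Symmetric: yes — every pair in R has its reverse in R.
Transitive: yes — every two-step R-path is closed by a direct edge.
Euclidean: yes — any two successors of a common world are R-related.
Only serial fails.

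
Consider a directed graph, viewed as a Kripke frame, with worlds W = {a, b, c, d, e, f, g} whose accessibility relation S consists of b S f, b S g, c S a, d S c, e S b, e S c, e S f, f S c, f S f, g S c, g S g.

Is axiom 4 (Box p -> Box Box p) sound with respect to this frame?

No

Axiom 4 corresponds to the accessibility relation being transitive.
Transitive: no — b S f and f S c, but not b S c.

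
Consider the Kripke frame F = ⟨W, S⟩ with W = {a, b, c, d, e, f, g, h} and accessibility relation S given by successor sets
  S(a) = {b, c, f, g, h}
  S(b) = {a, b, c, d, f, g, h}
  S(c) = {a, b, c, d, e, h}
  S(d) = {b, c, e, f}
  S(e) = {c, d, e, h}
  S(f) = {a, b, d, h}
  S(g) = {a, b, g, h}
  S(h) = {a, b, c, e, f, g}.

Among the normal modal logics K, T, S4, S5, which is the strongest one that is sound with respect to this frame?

Reflexive (axiom T): no — a is not related to itself.
Transitive (axiom 4): no — a S b and b S d, but not a S d.
Euclidean (axiom 5): no — a S c and a S f, but not c S f.
So F validates K; T would additionally require S to be reflexive. The strongest is K.

K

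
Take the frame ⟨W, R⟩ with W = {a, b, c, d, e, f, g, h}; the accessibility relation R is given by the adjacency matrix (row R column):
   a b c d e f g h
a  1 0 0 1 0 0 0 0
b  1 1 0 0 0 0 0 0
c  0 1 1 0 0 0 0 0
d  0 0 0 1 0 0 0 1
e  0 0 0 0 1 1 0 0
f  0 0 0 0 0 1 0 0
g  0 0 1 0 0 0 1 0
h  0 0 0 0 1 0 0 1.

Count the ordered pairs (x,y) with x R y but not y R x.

7

Enumerating: (a,d), (b,a), (c,b), (d,h), (e,f), (g,c), (h,e).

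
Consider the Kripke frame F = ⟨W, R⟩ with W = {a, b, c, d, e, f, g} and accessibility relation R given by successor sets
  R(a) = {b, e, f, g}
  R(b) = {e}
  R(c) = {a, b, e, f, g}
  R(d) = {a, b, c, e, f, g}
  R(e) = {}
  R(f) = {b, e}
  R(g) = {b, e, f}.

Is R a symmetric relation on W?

No

Symmetric: no — a R b but not b R a.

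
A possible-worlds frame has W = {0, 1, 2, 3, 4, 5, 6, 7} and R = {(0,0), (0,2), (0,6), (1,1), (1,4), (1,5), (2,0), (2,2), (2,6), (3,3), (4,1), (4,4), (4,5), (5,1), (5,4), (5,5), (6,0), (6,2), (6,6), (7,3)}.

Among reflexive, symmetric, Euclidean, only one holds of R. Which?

Reflexive: no — 7 is not related to itself.
Symmetric: no — 7 R 3 but not 3 R 7.
Euclidean: yes — any two successors of a common world are R-related.
Only Euclidean holds.

Euclidean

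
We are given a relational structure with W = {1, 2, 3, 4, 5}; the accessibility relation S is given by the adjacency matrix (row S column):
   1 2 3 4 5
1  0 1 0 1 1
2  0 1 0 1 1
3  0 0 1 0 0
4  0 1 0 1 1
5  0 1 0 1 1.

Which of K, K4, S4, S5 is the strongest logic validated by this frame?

Transitive (axiom 4): yes — every two-step S-path is closed by a direct edge.
Reflexive (axiom T): no — 1 is not related to itself.
Euclidean (axiom 5): yes — any two successors of a common world are S-related.
So F validates K, K4; S4 would additionally require S to be reflexive. The strongest is K4.

K4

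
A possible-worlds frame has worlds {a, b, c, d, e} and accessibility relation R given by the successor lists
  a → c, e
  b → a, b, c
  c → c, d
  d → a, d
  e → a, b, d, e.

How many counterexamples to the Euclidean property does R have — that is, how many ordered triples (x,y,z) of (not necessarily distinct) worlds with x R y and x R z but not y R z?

16

Enumerating: (a,c,e), (a,e,c), (b,a,a), (b,a,b), (b,c,a), (b,c,b), (c,d,c), (d,a,a), (d,a,d), (e,a,a), (e,a,b), (e,a,d), (e,b,d), (e,b,e), (e,d,b), (e,d,e).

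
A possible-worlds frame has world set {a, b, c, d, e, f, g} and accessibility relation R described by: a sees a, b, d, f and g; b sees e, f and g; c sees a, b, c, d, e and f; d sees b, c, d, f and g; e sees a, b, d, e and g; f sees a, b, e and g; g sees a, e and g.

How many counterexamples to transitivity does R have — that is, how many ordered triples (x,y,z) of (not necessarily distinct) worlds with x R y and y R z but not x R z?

Enumerating: (a,b,e), (a,d,c), (a,f,e), (a,g,e), (b,e,a), (b,e,b), (b,e,d), (b,f,a), (b,f,b), (b,g,a), (c,a,g), (c,b,g), … and 23 more.
Total: 35.

35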